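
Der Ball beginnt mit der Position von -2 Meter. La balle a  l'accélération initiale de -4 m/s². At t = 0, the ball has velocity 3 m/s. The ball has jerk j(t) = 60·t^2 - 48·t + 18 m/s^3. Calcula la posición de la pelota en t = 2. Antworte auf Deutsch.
Wir müssen unsere Gleichung für den Ruck j(t) = 60·t^2 - 48·t + 18 3-mal integrieren. Mit ∫j(t)dt und Anwendung von a(0) = -4, finden wir a(t) = 20·t^3 - 24·t^2 + 18·t - 4. Mit ∫a(t)dt und Anwendung von v(0) = 3, finden wir v(t) = 5·t^4 - 8·t^3 + 9·t^2 - 4·t + 3. Die Stammfunktion von der Geschwindigkeit, mit x(0) = -2, ergibt die Position: x(t) = t^5 - 2·t^4 + 3·t^3 - 2·t^2 + 3·t - 2. Wir haben die Position x(t) = t^5 - 2·t^4 + 3·t^3 - 2·t^2 + 3·t - 2. Durch Einsetzen von t = 2: x(2) = 20.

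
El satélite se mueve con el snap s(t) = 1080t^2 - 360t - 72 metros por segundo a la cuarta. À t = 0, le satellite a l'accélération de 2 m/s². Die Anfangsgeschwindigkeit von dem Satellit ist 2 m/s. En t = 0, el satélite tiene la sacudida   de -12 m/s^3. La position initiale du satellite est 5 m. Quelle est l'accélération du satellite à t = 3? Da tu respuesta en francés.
En partant du snap s(t) = 1080·t^2 - 360·t - 72, nous prenons 2 intégrales. En prenant ∫s(t)dt et en appliquant j(0) = -12, nous trouvons j(t) = 360·t^3 - 180·t^2 - 72·t - 12. La primitive du jerk, avec a(0) = 2, donne l'accélération: a(t) = 90·t^4 - 60·t^3 - 36·t^2 - 12·t + 2. Nous avons l'accélération a(t) = 90·t^4 - 60·t^3 - 36·t^2 - 12·t + 2. En substituant t = 3: a(3) = 5312.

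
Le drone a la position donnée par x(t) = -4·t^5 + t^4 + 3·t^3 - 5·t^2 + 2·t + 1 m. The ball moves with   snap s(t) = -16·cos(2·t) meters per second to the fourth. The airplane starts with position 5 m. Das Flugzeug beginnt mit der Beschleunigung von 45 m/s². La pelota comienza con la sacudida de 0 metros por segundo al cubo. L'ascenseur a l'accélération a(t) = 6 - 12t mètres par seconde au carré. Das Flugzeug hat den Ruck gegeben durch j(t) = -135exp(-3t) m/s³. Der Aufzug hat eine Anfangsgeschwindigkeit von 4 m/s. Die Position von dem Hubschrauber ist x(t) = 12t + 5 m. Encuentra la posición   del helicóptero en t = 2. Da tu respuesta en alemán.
Wir haben die Position x(t) = 12·t + 5. Durch Einsetzen von t = 2: x(2) = 29.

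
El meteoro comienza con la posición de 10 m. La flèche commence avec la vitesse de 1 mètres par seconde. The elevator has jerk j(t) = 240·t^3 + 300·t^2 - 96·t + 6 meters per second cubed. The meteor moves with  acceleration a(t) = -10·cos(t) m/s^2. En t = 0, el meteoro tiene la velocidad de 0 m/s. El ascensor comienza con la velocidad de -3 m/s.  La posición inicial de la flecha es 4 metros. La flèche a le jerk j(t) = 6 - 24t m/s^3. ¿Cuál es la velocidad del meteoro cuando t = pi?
Partiendo de la aceleración a(t) = -10·cos(t), tomamos 1 antiderivada. Tomando ∫a(t)dt y aplicando v(0) = 0, encontramos v(t) = -10·sin(t). Tenemos la velocidad v(t) = -10·sin(t). Sustituyendo t = pi: v(pi) = 0.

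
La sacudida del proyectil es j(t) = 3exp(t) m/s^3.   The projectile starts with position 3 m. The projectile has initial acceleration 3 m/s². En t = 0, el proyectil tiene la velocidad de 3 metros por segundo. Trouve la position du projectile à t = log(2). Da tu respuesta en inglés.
To solve this, we need to take 3 antiderivatives of our jerk equation j(t) = 3·exp(t). The antiderivative of jerk is acceleration. Using a(0) = 3, we get a(t) = 3·exp(t). Integrating acceleration and using the initial condition v(0) = 3, we get v(t) = 3·exp(t). The antiderivative of velocity is position. Using x(0) = 3, we get x(t) = 3·exp(t). From the given position equation x(t) = 3·exp(t), we substitute t = log(2) to get x = 6.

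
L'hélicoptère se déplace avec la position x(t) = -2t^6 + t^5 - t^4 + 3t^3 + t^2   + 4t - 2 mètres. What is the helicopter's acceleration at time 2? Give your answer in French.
Nous devons dériver notre équation de la position x(t) = -2·t^6 + t^5 - t^4 + 3·t^3 + t^2 + 4·t - 2 2 fois. En dérivant la position, nous obtenons la vitesse: v(t) = -12·t^5 + 5·t^4 - 4·t^3 + 9·t^2 + 2·t + 4. En dérivant la vitesse, nous obtenons l'accélération: a(t) = -60·t^4 + 20·t^3 - 12·t^2 + 18·t + 2. En utilisant a(t) = -60·t^4 + 20·t^3 - 12·t^2 + 18·t + 2 et en substituant t = 2, nous trouvons a = -810.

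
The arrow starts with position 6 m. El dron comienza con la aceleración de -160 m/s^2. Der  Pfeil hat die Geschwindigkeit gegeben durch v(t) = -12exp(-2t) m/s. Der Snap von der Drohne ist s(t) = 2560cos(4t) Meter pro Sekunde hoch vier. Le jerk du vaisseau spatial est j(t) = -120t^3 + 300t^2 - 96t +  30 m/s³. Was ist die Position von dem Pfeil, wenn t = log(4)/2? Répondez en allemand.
Um dies zu lösen, müssen wir 1 Integral unserer Gleichung für die Geschwindigkeit v(t) = -12·exp(-2·t) finden. Die Stammfunktion von der Geschwindigkeit, mit x(0) = 6, ergibt die Position: x(t) = 6·exp(-2·t). Mit x(t) = 6·exp(-2·t) und Einsetzen von t = log(4)/2, finden wir x = 3/2.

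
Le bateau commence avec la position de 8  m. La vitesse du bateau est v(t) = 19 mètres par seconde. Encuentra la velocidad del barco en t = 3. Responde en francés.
Nous avons la vitesse v(t) = 19. En substituant t = 3: v(3) = 19.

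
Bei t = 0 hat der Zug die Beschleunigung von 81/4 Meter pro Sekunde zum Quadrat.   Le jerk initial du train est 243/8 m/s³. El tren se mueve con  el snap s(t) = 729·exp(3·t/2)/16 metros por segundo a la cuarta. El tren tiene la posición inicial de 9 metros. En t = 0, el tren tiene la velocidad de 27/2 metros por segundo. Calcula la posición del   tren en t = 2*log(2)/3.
Partiendo del snap s(t) = 729·exp(3·t/2)/16, tomamos 4 integrales. La integral del snap, con j(0) = 243/8, da la sacudida: j(t) = 243·exp(3·t/2)/8. Integrando la sacudida y usando la condición inicial a(0) = 81/4, obtenemos a(t) = 81·exp(3·t/2)/4. Integrando la aceleración y usando la condición inicial v(0) = 27/2, obtenemos v(t) = 27·exp(3·t/2)/2. Tomando ∫v(t)dt y aplicando x(0) = 9, encontramos x(t) = 9·exp(3·t/2). Tenemos la posición x(t) = 9·exp(3·t/2). Sustituyendo t = 2*log(2)/3: x(2*log(2)/3) = 18.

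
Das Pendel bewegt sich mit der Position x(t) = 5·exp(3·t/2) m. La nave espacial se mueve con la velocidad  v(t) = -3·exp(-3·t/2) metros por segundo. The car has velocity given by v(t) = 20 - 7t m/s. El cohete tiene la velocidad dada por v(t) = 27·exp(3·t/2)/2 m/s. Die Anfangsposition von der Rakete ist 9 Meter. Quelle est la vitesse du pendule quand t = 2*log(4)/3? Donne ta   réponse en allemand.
Um dies zu lösen, müssen wir 1 Ableitung unserer Gleichung für die Position x(t) = 5·exp(3·t/2) nehmen. Mit d/dt von x(t) finden wir v(t) = 15·exp(3·t/2)/2. Wir haben die Geschwindigkeit v(t) = 15·exp(3·t/2)/2. Durch Einsetzen von t = 2*log(4)/3: v(2*log(4)/3) = 30.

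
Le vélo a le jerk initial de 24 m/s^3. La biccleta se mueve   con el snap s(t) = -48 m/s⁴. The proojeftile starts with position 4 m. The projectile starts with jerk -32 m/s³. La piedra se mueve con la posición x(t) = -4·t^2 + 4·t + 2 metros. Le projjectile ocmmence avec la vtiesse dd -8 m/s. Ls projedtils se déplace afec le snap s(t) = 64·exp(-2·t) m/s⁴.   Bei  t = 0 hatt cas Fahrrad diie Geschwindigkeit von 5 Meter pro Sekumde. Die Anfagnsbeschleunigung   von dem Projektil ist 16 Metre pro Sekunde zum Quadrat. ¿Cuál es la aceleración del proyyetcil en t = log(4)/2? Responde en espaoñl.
Partiendo del snap s(t) = 64·exp(-2·t), tomamos 2 antiderivadas. Integrando el snap y usando la condición inicial j(0) = -32, obtenemos j(t) = -32·exp(-2·t). La antiderivada de la sacudida, con a(0) = 16, da la aceleración: a(t) = 16·exp(-2·t). Tenemos la aceleración a(t) = 16·exp(-2·t). Sustituyendo t = log(4)/2: a(log(4)/2) = 4.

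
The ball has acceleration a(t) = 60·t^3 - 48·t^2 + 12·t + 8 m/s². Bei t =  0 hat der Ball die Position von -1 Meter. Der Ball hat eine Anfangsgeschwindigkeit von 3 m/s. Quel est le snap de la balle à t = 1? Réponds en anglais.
To solve this, we need to take 2 derivatives of our acceleration equation a(t) = 60·t^3 - 48·t^2 + 12·t + 8. Taking d/dt of a(t), we find j(t) = 180·t^2 - 96·t + 12. The derivative of jerk gives snap: s(t) = 360·t - 96. From the given snap equation s(t) = 360·t - 96, we substitute t = 1 to get s = 264.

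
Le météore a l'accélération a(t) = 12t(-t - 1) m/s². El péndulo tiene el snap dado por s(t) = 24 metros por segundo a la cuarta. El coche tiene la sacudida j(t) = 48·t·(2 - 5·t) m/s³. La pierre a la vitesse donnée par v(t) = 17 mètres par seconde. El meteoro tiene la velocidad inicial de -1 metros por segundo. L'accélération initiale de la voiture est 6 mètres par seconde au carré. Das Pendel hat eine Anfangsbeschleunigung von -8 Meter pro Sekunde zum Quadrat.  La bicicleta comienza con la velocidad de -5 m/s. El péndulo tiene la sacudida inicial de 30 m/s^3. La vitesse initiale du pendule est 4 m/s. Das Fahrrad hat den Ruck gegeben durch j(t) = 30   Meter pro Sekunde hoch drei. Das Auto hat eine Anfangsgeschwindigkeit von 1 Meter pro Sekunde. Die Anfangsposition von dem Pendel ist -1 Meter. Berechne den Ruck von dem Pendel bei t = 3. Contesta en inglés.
To find the answer, we compute 1 antiderivative of s(t) = 24. The integral of snap, with j(0) = 30, gives jerk: j(t) = 24·t + 30. Using j(t) = 24·t + 30 and substituting t = 3, we find j = 102.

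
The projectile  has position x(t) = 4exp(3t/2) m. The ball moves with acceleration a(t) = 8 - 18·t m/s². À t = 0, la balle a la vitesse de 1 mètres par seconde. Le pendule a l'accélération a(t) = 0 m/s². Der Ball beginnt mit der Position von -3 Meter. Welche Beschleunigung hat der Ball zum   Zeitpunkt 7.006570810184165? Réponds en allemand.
Wir haben die Beschleunigung a(t) = 8 - 18·t. Durch Einsetzen von t = 7.006570810184165: a(7.006570810184165) = -118.118274583315.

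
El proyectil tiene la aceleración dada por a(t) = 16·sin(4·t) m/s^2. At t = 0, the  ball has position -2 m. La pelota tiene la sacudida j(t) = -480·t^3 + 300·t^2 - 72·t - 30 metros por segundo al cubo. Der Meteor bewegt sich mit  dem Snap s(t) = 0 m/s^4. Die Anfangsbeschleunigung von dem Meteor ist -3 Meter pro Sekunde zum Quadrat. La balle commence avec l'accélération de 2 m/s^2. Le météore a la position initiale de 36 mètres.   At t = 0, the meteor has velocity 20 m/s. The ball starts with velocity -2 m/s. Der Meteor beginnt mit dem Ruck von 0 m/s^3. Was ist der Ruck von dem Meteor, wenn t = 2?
Wir müssen die Stammfunktion unserer Gleichung für den Snap s(t) = 0 1-mal finden. Durch Integration von dem Snap und Verwendung der Anfangsbedingung j(0) = 0, erhalten wir j(t) = 0. Mit j(t) = 0 und Einsetzen von t = 2, finden wir j = 0.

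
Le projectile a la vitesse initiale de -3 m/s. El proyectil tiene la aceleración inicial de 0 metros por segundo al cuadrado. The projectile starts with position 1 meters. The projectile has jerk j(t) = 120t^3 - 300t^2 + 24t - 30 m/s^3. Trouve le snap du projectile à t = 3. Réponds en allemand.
Wir müssen unsere Gleichung für den Ruck j(t) = 120·t^3 - 300·t^2 + 24·t - 30 1-mal ableiten. Mit d/dt von j(t) finden wir s(t) = 360·t^2 - 600·t + 24. Aus der Gleichung für den Snap s(t) = 360·t^2 - 600·t + 24, setzen wir t = 3 ein und erhalten s = 1464.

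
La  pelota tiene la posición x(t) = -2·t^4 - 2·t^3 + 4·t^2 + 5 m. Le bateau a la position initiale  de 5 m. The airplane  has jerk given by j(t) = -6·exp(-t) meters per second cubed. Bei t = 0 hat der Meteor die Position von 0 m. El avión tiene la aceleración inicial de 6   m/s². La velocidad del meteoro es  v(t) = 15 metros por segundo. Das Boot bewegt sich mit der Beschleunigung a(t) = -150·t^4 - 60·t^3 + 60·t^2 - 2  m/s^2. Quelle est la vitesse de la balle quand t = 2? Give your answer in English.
We must differentiate our position equation x(t) = -2·t^4 - 2·t^3 + 4·t^2 + 5 1 time. The derivative of position gives velocity: v(t) = -8·t^3 - 6·t^2 + 8·t. Using v(t) = -8·t^3 - 6·t^2 + 8·t and substituting t = 2, we find v = -72.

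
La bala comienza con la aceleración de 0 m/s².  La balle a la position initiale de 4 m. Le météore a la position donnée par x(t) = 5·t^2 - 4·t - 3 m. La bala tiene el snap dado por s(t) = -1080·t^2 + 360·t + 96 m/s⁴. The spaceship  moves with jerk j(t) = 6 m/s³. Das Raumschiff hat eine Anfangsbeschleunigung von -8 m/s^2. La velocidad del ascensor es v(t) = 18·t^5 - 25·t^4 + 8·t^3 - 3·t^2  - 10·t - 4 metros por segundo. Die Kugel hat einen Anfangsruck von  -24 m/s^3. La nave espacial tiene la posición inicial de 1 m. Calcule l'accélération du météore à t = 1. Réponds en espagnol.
Partiendo de la posición x(t) = 5·t^2 - 4·t - 3, tomamos 2 derivadas. La derivada de la posición da la velocidad: v(t) = 10·t - 4. Tomando d/dt de v(t), encontramos a(t) = 10. Usando a(t) = 10 y sustituyendo t = 1, encontramos a = 10.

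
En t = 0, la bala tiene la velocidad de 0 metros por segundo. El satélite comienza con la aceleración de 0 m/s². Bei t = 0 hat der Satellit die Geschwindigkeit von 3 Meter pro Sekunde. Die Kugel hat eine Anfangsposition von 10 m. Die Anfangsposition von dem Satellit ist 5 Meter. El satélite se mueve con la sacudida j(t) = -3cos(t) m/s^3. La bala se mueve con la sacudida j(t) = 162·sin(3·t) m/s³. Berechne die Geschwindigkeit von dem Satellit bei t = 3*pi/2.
Wir müssen das Integral unserer Gleichung für den Ruck j(t) = -3·cos(t) 2-mal finden. Mit ∫j(t)dt und Anwendung von a(0) = 0, finden wir a(t) = -3·sin(t). Das Integral von der Beschleunigung ist die Geschwindigkeit. Mit v(0) = 3 erhalten wir v(t) = 3·cos(t). Aus der Gleichung für die Geschwindigkeit v(t) = 3·cos(t), setzen wir t = 3*pi/2 ein und erhalten v = 0.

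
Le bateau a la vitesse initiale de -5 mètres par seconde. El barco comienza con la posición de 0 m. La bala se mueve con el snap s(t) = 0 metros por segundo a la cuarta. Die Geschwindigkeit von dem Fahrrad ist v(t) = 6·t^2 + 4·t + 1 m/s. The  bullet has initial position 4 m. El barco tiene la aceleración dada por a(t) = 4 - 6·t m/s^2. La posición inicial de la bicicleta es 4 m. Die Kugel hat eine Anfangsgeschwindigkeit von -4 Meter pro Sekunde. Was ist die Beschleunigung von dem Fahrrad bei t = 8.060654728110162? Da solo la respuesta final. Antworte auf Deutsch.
Die Beschleunigung bei t = 8.060654728110162 ist a = 100.727856737322.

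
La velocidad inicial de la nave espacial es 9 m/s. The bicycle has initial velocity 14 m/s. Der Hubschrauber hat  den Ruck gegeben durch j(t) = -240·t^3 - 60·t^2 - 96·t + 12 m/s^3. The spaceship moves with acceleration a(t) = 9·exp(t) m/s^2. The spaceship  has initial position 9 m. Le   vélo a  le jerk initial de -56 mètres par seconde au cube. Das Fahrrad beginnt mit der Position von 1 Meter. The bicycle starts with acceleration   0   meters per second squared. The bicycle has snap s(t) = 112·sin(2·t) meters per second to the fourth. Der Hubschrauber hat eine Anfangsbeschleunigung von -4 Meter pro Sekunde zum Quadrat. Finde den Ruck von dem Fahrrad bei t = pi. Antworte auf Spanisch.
Para resolver esto, necesitamos tomar 1 antiderivada de nuestra ecuación del snap s(t) = 112·sin(2·t). La antiderivada del snap es la sacudida. Usando j(0) = -56, obtenemos j(t) = -56·cos(2·t). Usando j(t) = -56·cos(2·t) y sustituyendo t = pi, encontramos j = -56.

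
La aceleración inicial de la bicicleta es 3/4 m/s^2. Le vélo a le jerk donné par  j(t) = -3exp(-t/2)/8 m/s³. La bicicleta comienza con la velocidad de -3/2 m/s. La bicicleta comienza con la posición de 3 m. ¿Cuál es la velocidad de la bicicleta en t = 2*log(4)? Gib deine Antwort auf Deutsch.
Um dies zu lösen, müssen wir 2 Stammfunktionen unserer Gleichung für den Ruck j(t) = -3·exp(-t/2)/8 finden. Durch Integration von dem Ruck und Verwendung der Anfangsbedingung a(0) = 3/4, erhalten wir a(t) = 3·exp(-t/2)/4. Mit ∫a(t)dt und Anwendung von v(0) = -3/2, finden wir v(t) = -3·exp(-t/2)/2. Wir haben die Geschwindigkeit v(t) = -3·exp(-t/2)/2. Durch Einsetzen von t = 2*log(4): v(2*log(4)) = -3/8.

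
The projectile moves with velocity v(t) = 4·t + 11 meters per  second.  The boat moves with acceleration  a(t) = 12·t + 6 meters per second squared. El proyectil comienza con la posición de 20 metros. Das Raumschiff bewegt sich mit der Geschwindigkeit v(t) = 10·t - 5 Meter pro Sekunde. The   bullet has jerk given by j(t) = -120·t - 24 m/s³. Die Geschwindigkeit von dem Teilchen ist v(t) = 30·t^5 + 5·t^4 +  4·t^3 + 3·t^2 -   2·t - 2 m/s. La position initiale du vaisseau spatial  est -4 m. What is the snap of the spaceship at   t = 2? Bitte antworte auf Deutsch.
Um dies zu lösen, müssen wir 3 Ableitungen unserer Gleichung für die Geschwindigkeit v(t) = 10·t - 5 nehmen. Durch Ableiten von der Geschwindigkeit erhalten wir die Beschleunigung: a(t) = 10. Mit d/dt von a(t) finden wir j(t) = 0. Mit d/dt von j(t) finden wir s(t) = 0. Mit s(t) = 0 und Einsetzen von t = 2, finden wir s = 0.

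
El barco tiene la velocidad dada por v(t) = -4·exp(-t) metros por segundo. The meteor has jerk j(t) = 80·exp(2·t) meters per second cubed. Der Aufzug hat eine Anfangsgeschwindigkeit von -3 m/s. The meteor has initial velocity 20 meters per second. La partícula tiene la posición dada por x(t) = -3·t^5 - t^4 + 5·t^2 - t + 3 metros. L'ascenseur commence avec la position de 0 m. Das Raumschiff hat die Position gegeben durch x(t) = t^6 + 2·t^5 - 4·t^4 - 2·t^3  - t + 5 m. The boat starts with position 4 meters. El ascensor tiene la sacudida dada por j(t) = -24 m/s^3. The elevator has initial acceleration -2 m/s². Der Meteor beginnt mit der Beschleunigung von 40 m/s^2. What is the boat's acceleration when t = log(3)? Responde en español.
Debemos derivar nuestra ecuación de la velocidad v(t) = -4·exp(-t) 1 vez. La derivada de la velocidad da la aceleración: a(t) = 4·exp(-t). De la ecuación de la aceleración a(t) = 4·exp(-t), sustituimos t = log(3) para obtener a = 4/3.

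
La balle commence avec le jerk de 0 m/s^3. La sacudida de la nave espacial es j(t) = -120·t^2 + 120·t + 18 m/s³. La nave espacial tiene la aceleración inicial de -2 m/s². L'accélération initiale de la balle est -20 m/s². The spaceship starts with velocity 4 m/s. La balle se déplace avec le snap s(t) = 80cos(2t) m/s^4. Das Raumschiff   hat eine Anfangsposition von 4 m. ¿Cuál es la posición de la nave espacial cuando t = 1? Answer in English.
Starting from jerk j(t) = -120·t^2 + 120·t + 18, we take 3 antiderivatives. Finding the antiderivative of j(t) and using a(0) = -2: a(t) = -40·t^3 + 60·t^2 + 18·t - 2. The antiderivative of acceleration is velocity. Using v(0) = 4, we get v(t) = -10·t^4 + 20·t^3 + 9·t^2 - 2·t + 4. Integrating velocity and using the initial condition x(0) = 4, we get x(t) = -2·t^5 + 5·t^4 + 3·t^3 - t^2 + 4·t + 4. From the given position equation x(t) = -2·t^5 + 5·t^4 + 3·t^3 - t^2 + 4·t + 4, we substitute t = 1 to get x = 13.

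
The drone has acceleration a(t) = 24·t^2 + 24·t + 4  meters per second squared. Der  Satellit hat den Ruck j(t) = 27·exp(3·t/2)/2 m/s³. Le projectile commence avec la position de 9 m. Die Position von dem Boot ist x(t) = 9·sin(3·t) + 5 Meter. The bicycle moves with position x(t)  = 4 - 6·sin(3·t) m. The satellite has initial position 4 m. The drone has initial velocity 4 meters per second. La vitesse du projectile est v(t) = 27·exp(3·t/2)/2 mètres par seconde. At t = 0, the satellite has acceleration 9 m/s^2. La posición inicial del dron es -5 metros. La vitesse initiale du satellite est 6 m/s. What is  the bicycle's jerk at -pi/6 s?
We must differentiate our position equation x(t) = 4 - 6·sin(3·t) 3 times. Taking d/dt of x(t), we find v(t) = -18·cos(3·t). Differentiating velocity, we get acceleration: a(t) = 54·sin(3·t). The derivative of acceleration gives jerk: j(t) = 162·cos(3·t). Using j(t) = 162·cos(3·t) and substituting t = -pi/6, we find j = 0.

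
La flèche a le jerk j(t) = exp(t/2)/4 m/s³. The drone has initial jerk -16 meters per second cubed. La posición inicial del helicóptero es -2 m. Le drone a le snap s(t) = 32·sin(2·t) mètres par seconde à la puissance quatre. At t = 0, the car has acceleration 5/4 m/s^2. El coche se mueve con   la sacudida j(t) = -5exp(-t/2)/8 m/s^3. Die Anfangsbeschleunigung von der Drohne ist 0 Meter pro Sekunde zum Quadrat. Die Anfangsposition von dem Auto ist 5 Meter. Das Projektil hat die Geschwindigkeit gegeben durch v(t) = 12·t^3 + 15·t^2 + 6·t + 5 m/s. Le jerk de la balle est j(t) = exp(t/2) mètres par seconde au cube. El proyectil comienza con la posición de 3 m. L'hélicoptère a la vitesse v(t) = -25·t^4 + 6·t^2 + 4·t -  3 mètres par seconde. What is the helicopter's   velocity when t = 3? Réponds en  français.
En utilisant v(t) = -25·t^4 + 6·t^2 + 4·t - 3 et en substituant t = 3, nous trouvons v = -1962.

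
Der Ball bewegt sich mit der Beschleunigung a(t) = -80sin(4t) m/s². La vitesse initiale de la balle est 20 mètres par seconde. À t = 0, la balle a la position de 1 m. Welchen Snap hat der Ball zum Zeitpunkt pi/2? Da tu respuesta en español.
Debemos derivar nuestra ecuación de la aceleración a(t) = -80·sin(4·t) 2 veces. La derivada de la aceleración da la sacudida: j(t) = -320·cos(4·t). La derivada de la sacudida da el snap: s(t) = 1280·sin(4·t). Tenemos el snap s(t) = 1280·sin(4·t). Sustituyendo t = pi/2: s(pi/2) = 0.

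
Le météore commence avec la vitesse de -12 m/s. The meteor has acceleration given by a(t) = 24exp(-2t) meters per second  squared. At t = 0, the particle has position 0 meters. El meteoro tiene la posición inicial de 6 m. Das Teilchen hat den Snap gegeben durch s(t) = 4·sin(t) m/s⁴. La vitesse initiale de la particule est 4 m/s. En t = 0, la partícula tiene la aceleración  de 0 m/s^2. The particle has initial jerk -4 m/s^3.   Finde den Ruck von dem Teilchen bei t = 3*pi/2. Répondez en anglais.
To find the answer, we compute 1 integral of s(t) = 4·sin(t). Integrating snap and using the initial condition j(0) = -4, we get j(t) = -4·cos(t). Using j(t) = -4·cos(t) and substituting t = 3*pi/2, we find j = 0.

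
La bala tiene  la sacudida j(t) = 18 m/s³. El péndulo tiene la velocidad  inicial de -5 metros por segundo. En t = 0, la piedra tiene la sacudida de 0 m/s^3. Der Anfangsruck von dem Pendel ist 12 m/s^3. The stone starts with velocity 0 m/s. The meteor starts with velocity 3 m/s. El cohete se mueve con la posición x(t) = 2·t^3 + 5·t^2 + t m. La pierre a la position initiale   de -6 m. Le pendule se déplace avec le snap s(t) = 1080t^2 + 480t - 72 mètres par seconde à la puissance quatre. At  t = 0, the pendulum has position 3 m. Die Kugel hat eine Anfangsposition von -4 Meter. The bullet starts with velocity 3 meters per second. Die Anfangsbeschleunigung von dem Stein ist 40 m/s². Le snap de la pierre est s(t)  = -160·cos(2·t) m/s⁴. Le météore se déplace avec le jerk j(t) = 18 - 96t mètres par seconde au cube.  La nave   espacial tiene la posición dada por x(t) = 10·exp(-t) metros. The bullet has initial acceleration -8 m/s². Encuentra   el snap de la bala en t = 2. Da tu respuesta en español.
Para resolver esto, necesitamos tomar 1 derivada de nuestra ecuación de la sacudida j(t) = 18. Tomando d/dt de j(t), encontramos s(t) = 0. Tenemos el snap s(t) = 0. Sustituyendo t = 2: s(2) = 0.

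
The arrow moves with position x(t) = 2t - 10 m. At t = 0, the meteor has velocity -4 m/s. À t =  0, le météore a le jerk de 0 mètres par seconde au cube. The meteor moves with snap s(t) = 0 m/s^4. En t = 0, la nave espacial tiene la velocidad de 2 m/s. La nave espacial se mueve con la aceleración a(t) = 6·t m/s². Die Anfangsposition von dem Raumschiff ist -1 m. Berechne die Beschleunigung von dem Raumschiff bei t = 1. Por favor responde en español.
Tenemos la aceleración a(t) = 6·t. Sustituyendo t = 1: a(1) = 6.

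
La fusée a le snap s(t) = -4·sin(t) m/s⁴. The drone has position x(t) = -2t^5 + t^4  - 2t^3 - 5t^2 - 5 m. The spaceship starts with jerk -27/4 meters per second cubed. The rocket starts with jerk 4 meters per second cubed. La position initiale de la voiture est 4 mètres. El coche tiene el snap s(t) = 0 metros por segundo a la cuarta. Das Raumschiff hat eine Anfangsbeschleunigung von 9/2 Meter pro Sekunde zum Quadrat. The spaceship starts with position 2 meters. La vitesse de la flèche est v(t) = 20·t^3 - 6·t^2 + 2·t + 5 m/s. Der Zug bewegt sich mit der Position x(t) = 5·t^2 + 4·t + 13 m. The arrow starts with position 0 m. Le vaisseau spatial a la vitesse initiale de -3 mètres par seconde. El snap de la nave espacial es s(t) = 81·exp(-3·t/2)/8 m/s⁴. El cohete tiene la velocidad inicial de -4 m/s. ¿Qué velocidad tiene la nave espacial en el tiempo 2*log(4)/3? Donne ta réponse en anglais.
Starting from snap s(t) = 81·exp(-3·t/2)/8, we take 3 integrals. The antiderivative of snap is jerk. Using j(0) = -27/4, we get j(t) = -27·exp(-3·t/2)/4. Taking ∫j(t)dt and applying a(0) = 9/2, we find a(t) = 9·exp(-3·t/2)/2. Taking ∫a(t)dt and applying v(0) = -3, we find v(t) = -3·exp(-3·t/2). From the given velocity equation v(t) = -3·exp(-3·t/2), we substitute t = 2*log(4)/3 to get v = -3/4.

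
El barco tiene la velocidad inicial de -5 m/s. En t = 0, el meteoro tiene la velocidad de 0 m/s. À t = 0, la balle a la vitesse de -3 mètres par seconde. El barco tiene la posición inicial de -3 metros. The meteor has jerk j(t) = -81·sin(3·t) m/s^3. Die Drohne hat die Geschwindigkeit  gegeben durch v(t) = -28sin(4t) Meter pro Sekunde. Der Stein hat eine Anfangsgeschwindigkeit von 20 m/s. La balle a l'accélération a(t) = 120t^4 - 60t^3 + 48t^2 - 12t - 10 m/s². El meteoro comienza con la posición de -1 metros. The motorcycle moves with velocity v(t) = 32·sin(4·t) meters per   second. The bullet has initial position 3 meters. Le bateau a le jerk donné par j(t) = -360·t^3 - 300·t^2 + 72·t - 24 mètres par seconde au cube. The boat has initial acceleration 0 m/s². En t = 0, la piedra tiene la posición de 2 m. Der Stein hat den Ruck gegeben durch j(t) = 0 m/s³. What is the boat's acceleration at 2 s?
We must find the antiderivative of our jerk equation j(t) = -360·t^3 - 300·t^2 + 72·t - 24 1 time. The integral of jerk, with a(0) = 0, gives acceleration: a(t) = 2·t·(-45·t^3 - 50·t^2 + 18·t - 12). We have acceleration a(t) = 2·t·(-45·t^3 - 50·t^2 + 18·t - 12). Substituting t = 2: a(2) = -2144.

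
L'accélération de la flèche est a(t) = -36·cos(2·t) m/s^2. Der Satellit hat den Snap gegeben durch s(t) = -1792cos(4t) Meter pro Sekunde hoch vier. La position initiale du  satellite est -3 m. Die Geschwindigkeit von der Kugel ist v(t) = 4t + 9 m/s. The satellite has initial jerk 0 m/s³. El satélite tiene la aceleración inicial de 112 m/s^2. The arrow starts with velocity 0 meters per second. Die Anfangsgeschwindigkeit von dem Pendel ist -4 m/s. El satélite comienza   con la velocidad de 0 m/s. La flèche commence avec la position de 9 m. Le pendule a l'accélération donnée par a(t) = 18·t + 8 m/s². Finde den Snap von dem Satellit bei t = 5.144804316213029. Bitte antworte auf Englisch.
Using s(t) = -1792·cos(4·t) and substituting t = 5.144804316213029, we find s = 283.490130703009.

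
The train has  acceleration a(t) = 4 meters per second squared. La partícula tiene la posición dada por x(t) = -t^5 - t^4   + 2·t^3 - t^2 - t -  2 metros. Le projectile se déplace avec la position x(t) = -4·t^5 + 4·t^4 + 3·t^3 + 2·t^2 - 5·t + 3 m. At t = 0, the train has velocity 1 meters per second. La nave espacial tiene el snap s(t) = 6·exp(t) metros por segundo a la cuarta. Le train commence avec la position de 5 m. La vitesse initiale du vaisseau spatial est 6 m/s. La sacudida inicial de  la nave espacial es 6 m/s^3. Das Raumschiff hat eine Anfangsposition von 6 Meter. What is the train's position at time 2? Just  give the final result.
At t = 2, x = 15.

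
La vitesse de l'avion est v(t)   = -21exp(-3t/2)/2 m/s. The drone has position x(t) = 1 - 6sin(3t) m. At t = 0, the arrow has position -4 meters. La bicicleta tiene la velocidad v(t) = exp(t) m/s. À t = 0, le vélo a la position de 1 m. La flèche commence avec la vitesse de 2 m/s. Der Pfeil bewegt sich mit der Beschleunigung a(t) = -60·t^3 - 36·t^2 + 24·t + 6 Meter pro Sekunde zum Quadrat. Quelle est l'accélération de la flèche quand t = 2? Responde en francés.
Nous avons l'accélération a(t) = -60·t^3 - 36·t^2 + 24·t + 6. En substituant t = 2: a(2) = -570.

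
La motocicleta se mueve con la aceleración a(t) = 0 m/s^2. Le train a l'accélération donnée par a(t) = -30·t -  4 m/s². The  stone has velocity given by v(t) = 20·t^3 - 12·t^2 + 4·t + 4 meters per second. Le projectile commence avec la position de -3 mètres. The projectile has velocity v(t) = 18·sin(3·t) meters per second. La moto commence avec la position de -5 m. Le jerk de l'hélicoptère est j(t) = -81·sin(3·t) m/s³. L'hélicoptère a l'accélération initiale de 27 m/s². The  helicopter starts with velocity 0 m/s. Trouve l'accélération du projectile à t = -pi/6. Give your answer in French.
Pour résoudre ceci, nous devons prendre 1 dérivée de notre équation de la vitesse v(t) = 18·sin(3·t). La dérivée de la vitesse donne l'accélération: a(t) = 54·cos(3·t). De l'équation de l'accélération a(t) = 54·cos(3·t), nous substituons t = -pi/6 pour obtenir a = 0.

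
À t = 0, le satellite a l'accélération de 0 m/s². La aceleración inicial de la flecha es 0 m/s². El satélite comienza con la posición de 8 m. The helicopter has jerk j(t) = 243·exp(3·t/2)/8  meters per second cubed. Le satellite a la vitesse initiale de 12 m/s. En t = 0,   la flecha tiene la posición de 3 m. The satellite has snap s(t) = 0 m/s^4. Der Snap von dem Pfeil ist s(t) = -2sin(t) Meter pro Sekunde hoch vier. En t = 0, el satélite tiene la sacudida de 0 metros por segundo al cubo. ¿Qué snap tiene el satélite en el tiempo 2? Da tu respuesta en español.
Tenemos el snap s(t) = 0. Sustituyendo t = 2: s(2) = 0.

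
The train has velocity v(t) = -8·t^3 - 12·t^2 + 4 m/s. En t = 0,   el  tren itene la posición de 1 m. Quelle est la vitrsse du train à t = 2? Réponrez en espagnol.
Tenemos la velocidad v(t) = -8·t^3 - 12·t^2 + 4. Sustituyendo t = 2: v(2) = -108.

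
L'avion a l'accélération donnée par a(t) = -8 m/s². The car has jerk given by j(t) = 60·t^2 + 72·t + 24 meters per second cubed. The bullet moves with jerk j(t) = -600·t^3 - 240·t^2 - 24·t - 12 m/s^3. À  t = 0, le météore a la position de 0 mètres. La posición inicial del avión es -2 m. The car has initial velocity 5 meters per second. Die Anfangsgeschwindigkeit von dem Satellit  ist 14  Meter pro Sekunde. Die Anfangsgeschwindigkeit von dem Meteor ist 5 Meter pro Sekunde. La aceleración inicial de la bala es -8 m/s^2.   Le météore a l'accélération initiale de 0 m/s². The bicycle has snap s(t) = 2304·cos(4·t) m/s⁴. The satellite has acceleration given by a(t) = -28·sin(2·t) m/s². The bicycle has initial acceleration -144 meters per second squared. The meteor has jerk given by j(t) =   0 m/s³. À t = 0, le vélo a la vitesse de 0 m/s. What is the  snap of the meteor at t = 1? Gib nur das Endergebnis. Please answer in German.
Bei t = 1, s = 0.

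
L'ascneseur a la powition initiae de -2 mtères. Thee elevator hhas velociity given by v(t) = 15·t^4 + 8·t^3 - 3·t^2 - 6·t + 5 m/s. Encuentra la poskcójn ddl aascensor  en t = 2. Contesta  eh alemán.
Um dies zu lösen, müssen wir 1 Integral unserer Gleichung für die Geschwindigkeit v(t) = 15·t^4 + 8·t^3 - 3·t^2 - 6·t + 5 finden. Durch Integration von der Geschwindigkeit und Verwendung der Anfangsbedingung x(0) = -2, erhalten wir x(t) = 3·t^5 + 2·t^4 - t^3 - 3·t^2 + 5·t - 2. Aus der Gleichung für die Position x(t) = 3·t^5 + 2·t^4 - t^3 - 3·t^2 + 5·t - 2, setzen wir t = 2 ein und erhalten x = 116.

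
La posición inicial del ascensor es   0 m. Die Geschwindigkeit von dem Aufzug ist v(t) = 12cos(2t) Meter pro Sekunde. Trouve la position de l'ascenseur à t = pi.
En partant de la vitesse v(t) = 12·cos(2·t), nous prenons 1 primitive. La primitive de la vitesse est la position. En utilisant x(0) = 0, nous obtenons x(t) = 6·sin(2·t). Nous avons la position x(t) = 6·sin(2·t). En substituant t = pi: x(pi) = 0.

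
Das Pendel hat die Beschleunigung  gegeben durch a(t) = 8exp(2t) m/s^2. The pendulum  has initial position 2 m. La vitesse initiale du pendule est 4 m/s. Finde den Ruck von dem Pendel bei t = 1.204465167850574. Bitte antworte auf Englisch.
To solve this, we need to take 1 derivative of our acceleration equation a(t) = 8·exp(2·t). Differentiating acceleration, we get jerk: j(t) = 16·exp(2·t). From the given jerk equation j(t) = 16·exp(2·t), we substitute t = 1.204465167850574 to get j = 177.952926587048.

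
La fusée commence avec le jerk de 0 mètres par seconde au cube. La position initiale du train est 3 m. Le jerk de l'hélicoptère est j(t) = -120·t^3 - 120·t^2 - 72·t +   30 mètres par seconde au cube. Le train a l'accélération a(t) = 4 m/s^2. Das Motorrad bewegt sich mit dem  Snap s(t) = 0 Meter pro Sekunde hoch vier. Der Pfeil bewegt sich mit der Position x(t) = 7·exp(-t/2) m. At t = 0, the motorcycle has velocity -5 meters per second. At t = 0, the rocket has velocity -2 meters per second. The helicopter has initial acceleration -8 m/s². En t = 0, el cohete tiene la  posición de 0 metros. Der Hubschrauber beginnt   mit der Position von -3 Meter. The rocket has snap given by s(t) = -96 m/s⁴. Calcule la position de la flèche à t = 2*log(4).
De l'équation de la position x(t) = 7·exp(-t/2), nous substituons t = 2*log(4) pour obtenir x = 7/4.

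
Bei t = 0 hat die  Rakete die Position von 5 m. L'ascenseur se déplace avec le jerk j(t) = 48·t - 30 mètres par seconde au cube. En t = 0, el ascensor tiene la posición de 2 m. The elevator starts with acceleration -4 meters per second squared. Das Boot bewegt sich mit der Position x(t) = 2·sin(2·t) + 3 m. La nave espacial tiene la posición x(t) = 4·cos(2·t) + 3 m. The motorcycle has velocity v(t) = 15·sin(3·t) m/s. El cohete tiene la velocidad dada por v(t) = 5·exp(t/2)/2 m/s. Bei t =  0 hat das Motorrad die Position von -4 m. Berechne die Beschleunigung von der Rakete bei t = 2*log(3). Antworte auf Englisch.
Starting from velocity v(t) = 5·exp(t/2)/2, we take 1 derivative. The derivative of velocity gives acceleration: a(t) = 5·exp(t/2)/4. We have acceleration a(t) = 5·exp(t/2)/4. Substituting t = 2*log(3): a(2*log(3)) = 15/4.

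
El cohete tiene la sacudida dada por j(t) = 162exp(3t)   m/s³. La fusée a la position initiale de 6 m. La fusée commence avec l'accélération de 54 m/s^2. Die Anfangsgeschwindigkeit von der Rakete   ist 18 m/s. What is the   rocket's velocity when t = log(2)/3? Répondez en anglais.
Starting from jerk j(t) = 162·exp(3·t), we take 2 antiderivatives. The integral of jerk, with a(0) = 54, gives acceleration: a(t) = 54·exp(3·t). Finding the antiderivative of a(t) and using v(0) = 18: v(t) = 18·exp(3·t). We have velocity v(t) = 18·exp(3·t). Substituting t = log(2)/3: v(log(2)/3) = 36.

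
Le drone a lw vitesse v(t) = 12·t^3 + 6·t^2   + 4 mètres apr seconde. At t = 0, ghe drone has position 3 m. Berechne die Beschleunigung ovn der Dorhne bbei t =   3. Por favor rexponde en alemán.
Um dies zu lösen, müssen wir 1 Ableitung unserer Gleichung für die Geschwindigkeit v(t) = 12·t^3 + 6·t^2 + 4 nehmen. Durch Ableiten von der Geschwindigkeit erhalten wir die Beschleunigung: a(t) = 36·t^2 + 12·t. Mit a(t) = 36·t^2 + 12·t und Einsetzen von t = 3, finden wir a = 360.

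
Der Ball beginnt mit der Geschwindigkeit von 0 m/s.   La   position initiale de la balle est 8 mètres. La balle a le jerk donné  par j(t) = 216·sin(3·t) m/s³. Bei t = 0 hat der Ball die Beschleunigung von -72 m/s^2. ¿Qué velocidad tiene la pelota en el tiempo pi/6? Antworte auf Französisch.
Pour résoudre ceci, nous devons prendre 2 primitives de notre équation du jerk j(t) = 216·sin(3·t). En prenant ∫j(t)dt et en appliquant a(0) = -72, nous trouvons a(t) = -72·cos(3·t). En intégrant l'accélération et en utilisant la condition initiale v(0) = 0, nous obtenons v(t) = -24·sin(3·t). Nous avons la vitesse v(t) = -24·sin(3·t). En substituant t = pi/6: v(pi/6) = -24.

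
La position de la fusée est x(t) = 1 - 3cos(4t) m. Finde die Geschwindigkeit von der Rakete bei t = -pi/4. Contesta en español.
Para resolver esto, necesitamos tomar 1 derivada de nuestra ecuación de la posición x(t) = 1 - 3·cos(4·t). La derivada de la posición da la velocidad: v(t) = 12·sin(4·t). Tenemos la velocidad v(t) = 12·sin(4·t). Sustituyendo t = -pi/4: v(-pi/4) = 0.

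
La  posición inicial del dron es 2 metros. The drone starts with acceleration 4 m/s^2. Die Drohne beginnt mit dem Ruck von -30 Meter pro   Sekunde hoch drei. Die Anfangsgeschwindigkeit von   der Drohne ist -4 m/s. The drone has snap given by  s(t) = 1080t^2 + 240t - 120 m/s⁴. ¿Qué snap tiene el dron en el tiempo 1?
Usando s(t) = 1080·t^2 + 240·t - 120 y sustituyendo t = 1, encontramos s = 1200.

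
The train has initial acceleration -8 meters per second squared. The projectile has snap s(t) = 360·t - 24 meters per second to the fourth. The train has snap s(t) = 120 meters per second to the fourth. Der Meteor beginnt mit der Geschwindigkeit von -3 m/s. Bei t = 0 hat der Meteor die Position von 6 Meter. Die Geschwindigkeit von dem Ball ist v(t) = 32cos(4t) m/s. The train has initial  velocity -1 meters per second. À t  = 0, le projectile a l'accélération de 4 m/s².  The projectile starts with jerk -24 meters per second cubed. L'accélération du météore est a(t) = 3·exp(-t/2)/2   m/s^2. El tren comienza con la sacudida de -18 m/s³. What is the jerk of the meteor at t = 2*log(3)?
Starting from acceleration a(t) = 3·exp(-t/2)/2, we take 1 derivative. The derivative of acceleration gives jerk: j(t) = -3·exp(-t/2)/4. We have jerk j(t) = -3·exp(-t/2)/4. Substituting t = 2*log(3): j(2*log(3)) = -1/4.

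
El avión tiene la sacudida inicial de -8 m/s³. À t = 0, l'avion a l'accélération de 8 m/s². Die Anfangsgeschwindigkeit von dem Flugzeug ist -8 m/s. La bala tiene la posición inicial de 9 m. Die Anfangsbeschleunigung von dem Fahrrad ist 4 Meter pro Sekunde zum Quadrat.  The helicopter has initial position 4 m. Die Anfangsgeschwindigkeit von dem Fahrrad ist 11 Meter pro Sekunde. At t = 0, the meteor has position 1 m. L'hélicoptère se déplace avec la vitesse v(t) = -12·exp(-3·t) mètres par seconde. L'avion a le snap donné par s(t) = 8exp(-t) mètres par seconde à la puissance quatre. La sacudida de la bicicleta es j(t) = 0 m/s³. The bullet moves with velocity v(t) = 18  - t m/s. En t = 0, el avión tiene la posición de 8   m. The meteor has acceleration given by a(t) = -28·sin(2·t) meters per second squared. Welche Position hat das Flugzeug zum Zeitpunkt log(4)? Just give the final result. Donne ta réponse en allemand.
x(log(4)) = 2.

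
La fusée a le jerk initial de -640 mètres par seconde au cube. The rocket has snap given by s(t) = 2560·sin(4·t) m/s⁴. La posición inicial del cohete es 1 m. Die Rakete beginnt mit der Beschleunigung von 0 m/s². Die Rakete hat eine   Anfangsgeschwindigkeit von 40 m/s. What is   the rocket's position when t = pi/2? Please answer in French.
Pour résoudre ceci, nous devons prendre 4 primitives de notre équation du snap s(t) = 2560·sin(4·t). En intégrant le snap et en utilisant la condition initiale j(0) = -640, nous obtenons j(t) = -640·cos(4·t). L'intégrale du jerk est l'accélération. En utilisant a(0) = 0, nous obtenons a(t) = -160·sin(4·t). En intégrant l'accélération et en utilisant la condition initiale v(0) = 40, nous obtenons v(t) = 40·cos(4·t). L'intégrale de la vitesse, avec x(0) = 1, donne la position: x(t) = 10·sin(4·t) + 1. En utilisant x(t) = 10·sin(4·t) + 1 et en substituant t = pi/2, nous trouvons x = 1.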